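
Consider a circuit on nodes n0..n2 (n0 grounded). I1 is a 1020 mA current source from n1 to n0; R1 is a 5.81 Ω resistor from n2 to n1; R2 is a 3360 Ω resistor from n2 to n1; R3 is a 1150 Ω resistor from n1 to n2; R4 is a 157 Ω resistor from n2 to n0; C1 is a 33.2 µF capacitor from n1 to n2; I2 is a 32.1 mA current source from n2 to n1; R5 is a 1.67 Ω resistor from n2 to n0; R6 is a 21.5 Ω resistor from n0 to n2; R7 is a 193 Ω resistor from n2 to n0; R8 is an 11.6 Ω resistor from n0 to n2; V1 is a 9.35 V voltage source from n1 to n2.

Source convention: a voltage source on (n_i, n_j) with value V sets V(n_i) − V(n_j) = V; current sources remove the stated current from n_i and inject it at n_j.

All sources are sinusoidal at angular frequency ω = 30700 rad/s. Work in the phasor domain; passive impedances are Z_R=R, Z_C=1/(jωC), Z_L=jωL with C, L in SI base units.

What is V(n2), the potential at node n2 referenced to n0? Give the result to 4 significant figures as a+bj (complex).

-1.373+0.000j V

Apply KCL at each of the 2 non-ground nodes and solve the resulting linear system.
Node n1: branches {I1, R1, R2, R3, C1, I2, V1} → V_1 = 7.977+0.000j
Node n2: branches {R1, R2, R3, R4, C1, I2, R5, R6, R7, R8, V1} → V_2 = -1.373+0.000j
Source currents: i(V1)=-2.608-9.530j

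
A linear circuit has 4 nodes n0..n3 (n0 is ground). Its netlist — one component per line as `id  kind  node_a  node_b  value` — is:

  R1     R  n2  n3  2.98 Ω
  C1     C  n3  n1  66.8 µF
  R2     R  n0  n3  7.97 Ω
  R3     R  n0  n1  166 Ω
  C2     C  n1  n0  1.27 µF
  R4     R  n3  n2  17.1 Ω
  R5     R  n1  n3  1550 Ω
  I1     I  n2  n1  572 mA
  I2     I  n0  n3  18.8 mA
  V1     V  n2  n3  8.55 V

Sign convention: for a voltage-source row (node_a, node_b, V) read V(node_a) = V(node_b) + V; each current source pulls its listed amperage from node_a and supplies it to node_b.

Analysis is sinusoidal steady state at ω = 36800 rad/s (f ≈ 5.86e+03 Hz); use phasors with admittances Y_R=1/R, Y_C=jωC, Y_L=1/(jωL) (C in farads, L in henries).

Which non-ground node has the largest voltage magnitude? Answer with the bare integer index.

2

MNA unknowns: 3 node voltages V₁..V_3 plus 1 source current (V1)
R1: Y=0.3356+0.000j on G[2,3]
C1: Y=0.000+2.458j on G[3,1]
R2: Y=0.1255+0.000j on G[0,3]
R3: Y=0.006024+0.000j on G[0,1]
C2: Y=0.000+0.04674j on G[1,0]
R4: Y=0.05848+0.000j on G[3,2]
R5: Y=0.0006452+0.000j on G[1,3]
I1: z[2]−=0.572, z[1]+=0.572
I2: z[0]−=0.0188, z[3]+=0.0188
V1: row V2−V3=8.55, i_V1 at 2,3
solve → V1=0.05789-0.2381j, V2=8.608-0.01013j, V3=0.05835-0.01013j
aux → i_V1=-3.941+0.000j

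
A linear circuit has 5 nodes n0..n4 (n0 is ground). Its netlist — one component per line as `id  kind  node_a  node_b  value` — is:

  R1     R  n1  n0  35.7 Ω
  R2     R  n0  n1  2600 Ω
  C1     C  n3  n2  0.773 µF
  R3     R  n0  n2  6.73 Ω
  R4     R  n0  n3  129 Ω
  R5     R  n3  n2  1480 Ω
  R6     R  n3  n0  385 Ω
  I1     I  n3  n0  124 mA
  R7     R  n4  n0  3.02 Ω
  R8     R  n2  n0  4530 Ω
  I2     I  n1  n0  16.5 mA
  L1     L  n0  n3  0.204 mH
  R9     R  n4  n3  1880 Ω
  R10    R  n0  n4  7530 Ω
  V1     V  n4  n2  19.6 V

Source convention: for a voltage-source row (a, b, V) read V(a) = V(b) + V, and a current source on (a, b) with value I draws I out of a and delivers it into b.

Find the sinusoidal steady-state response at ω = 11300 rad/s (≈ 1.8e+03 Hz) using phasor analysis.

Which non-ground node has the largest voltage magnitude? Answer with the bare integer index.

Apply KCL at each of the 4 non-ground nodes and solve the resulting linear system.
Node n1: branches {R1, R2, I2} → V_1 = -0.5811+0.000j
Node n2: branches {C1, R3, R5, R8, V1} → V_2 = -13.50+0.2491j
Node n3: branches {C1, R4, R5, R6, I1, L1, R9} → V_3 = 0.2681-0.3180j
Node n4: branches {R7, R9, R10, V1} → V_4 = 6.099+0.2491j
Source currents: i(V1)=-2.023-0.08282j

2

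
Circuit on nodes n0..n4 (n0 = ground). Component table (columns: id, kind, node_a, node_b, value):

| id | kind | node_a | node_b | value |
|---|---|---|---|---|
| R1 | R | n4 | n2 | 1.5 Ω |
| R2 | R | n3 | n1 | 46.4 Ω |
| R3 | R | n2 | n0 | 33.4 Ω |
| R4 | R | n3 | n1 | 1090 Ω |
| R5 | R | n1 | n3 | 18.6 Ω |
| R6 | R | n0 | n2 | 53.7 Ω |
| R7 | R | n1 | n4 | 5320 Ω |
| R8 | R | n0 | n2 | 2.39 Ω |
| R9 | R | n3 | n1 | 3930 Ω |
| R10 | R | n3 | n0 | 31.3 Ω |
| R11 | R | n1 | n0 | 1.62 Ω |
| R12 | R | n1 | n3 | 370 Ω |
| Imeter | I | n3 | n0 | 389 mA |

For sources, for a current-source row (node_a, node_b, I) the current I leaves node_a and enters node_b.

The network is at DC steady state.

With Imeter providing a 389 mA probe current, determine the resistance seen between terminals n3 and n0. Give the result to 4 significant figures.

R_eq = 9.791 Ω

Element admittances at DC:
  Y(R1) = 0.6667 S between n4,n2
  Y(R2) = 0.02155 S between n3,n1
  Y(R3) = 0.02994 S between n2,n0
  Y(R4) = 0.0009174 S between n3,n1
  Y(R5) = 0.05376 S between n1,n3
  Y(R6) = 0.01862 S between n0,n2
  Y(R7) = 0.0001880 S between n1,n4
  Y(R8) = 0.4184 S between n0,n2
  Y(R9) = 0.0002545 S between n3,n1
  Y(R10) = 0.03195 S between n3,n0
  Y(R11) = 0.6173 S between n1,n0
  Y(R12) = 0.002703 S between n1,n3
  Imeter: injects 0.389 A into n0 (from n3)
Assemble and solve the 4×4 MNA system:
  V(n1)=-0.4329  V(n2)=-0.0001741  V(n3)=-3.809  V(n4)=-0.0002961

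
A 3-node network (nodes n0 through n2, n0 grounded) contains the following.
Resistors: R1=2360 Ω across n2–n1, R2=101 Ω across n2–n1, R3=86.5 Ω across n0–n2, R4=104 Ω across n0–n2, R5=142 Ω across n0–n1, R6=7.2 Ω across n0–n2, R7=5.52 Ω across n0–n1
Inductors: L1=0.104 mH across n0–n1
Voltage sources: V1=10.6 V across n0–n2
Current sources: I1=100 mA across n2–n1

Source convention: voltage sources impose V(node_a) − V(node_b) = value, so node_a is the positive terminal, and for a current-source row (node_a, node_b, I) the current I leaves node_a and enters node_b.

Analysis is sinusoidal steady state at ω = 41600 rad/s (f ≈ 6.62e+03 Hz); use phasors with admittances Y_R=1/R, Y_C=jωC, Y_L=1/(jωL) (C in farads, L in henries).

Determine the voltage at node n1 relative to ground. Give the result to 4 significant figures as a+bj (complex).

-0.02019-0.02351j V

Element admittances at ω=41600 rad/s:
  Y(R1) = 0.0004237+0.000j S between n2,n1
  Y(R2) = 0.009901+0.000j S between n2,n1
  Y(R3) = 0.01156+0.000j S between n0,n2
  Y(R4) = 0.009615+0.000j S between n0,n2
  Y(R5) = 0.007042+0.000j S between n0,n1
  Y(R6) = 0.1389+0.000j S between n0,n2
  Y(L1) = 0.000-0.2311j S between n0,n1
  Y(R7) = 0.1812+0.000j S between n0,n1
  V1: constraint V(n0)−V(n2) = 10.6
  I1: injects 0.1 A into n1 (from n2)
Assemble and solve the 3×3 MNA system:
  V(n1)=-0.02019-0.02351j  V(n2)=-10.60+0.000j
  i(V1)=-1.706+0.0002427j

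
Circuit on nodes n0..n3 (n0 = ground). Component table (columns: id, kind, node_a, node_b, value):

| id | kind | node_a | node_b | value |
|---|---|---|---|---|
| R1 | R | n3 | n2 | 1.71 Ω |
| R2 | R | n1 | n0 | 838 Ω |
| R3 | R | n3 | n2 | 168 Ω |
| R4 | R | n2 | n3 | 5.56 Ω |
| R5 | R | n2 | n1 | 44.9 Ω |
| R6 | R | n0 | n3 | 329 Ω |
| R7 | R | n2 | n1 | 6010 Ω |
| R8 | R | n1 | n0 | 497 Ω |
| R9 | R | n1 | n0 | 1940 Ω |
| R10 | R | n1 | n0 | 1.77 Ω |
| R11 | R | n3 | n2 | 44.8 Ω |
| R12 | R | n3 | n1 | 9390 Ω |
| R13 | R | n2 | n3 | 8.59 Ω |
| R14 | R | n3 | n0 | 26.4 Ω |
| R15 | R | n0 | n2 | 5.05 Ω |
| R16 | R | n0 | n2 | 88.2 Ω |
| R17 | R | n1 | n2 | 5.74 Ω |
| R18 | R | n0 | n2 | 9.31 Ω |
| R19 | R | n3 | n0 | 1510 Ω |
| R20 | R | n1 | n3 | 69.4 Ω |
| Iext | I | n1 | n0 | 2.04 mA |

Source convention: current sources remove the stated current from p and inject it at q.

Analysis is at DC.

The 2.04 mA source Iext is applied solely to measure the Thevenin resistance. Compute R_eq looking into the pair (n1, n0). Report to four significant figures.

R_eq = 1.425 Ω

MNA unknowns: 3 node voltages V₁..V_3
R1: Y=0.5848 on G[3,2]
R2: Y=0.001193 on G[1,0]
R3: Y=0.005952 on G[3,2]
R4: Y=0.1799 on G[2,3]
R5: Y=0.02227 on G[2,1]
R6: Y=0.003040 on G[0,3]
R7: Y=0.0001664 on G[2,1]
R8: Y=0.002012 on G[1,0]
R9: Y=0.0005155 on G[1,0]
R10: Y=0.5650 on G[1,0]
R11: Y=0.02232 on G[3,2]
R12: Y=0.0001065 on G[3,1]
R13: Y=0.1164 on G[2,3]
R14: Y=0.03788 on G[3,0]
R15: Y=0.1980 on G[0,2]
R16: Y=0.01134 on G[0,2]
R17: Y=0.1742 on G[1,2]
R18: Y=0.1074 on G[0,2]
R19: Y=0.0006623 on G[3,0]
R20: Y=0.01441 on G[1,3]
Iext: z[1]−=0.00204, z[0]+=0.00204
solve → V1=-0.002908, V2=-0.001080, V3=-0.001061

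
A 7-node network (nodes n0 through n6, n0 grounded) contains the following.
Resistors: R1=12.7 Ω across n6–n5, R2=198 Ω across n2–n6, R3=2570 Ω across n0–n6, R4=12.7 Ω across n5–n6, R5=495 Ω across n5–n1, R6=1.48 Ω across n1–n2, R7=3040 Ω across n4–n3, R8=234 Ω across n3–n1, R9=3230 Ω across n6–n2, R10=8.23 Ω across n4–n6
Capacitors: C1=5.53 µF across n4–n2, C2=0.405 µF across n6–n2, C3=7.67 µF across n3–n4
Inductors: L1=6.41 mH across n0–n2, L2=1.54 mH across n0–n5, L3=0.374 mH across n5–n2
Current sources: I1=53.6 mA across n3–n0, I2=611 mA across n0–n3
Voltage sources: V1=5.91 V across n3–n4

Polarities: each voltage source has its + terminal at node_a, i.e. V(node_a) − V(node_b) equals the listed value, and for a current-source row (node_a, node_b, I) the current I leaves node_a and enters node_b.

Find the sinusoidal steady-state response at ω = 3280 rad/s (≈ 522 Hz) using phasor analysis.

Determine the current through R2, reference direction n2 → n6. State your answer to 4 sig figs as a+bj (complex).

-0.01524+0.003771j A

Apply KCL at each of the 6 non-ground nodes and solve the resulting linear system.
Node n1: branches {R5, R6, R8} → V_1 = -0.02842+2.250j
Node n2: branches {R2, C1, L1, C2, R6, R9, L3} → V_2 = -0.1091+2.261j
Node n3: branches {I1, C3, R7, R8, I2, V1} → V_3 = 12.70+0.5440j
Node n4: branches {C1, C3, R7, R10, V1} → V_4 = 6.793+0.5440j
Node n5: branches {R1, R4, R5, L2, L3} → V_5 = 0.02919+2.267j
Node n6: branches {R1, R2, R3, C2, R4, R9, R10} → V_6 = 2.909+1.514j
Source currents: i(V1)=0.5010-0.1414j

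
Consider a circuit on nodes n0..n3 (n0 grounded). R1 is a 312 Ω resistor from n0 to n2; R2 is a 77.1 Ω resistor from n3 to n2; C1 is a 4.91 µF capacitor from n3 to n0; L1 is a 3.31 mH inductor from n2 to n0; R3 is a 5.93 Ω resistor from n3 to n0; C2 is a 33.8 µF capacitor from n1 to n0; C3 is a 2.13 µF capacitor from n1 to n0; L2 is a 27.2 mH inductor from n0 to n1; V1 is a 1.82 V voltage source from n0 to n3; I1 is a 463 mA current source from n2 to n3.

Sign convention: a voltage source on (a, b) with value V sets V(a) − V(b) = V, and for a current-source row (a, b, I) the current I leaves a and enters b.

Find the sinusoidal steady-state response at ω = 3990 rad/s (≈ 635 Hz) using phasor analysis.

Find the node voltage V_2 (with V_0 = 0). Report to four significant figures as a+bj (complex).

Apply KCL at each of the 3 non-ground nodes and solve the resulting linear system.
Node n1: branches {C2, C3, L2} → V_1 = 0.000+0.000j
Node n2: branches {R1, R2, L1, I1} → V_2 = -1.313-6.146j
Node n3: branches {R2, C1, R3, V1, I1} → V_3 = -1.820+0.000j
Source currents: i(V1)=-0.7765+0.04406j

-1.313-6.146j V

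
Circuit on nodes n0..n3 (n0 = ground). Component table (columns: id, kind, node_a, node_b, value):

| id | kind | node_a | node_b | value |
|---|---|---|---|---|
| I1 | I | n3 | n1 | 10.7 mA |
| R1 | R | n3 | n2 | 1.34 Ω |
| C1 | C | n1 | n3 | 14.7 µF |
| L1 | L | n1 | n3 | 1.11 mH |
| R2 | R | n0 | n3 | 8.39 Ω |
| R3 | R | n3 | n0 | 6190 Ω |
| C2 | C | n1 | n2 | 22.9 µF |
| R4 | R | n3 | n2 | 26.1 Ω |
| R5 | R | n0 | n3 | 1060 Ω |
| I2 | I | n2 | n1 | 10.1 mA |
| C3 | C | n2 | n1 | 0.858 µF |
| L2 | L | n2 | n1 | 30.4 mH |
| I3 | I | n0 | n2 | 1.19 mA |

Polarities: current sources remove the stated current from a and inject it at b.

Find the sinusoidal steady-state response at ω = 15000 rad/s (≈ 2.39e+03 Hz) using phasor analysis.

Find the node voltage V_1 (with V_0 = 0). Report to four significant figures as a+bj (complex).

0.01454-0.04107j V

MNA unknowns: 3 node voltages V₁..V_3
I1: z[3]−=0.0107, z[1]+=0.0107
R1: Y=0.7463+0.000j on G[3,2]
C1: Y=0.000+0.2205j on G[1,3]
L1: Y=0.000-0.06006j on G[1,3]
R2: Y=0.1192+0.000j on G[0,3]
R3: Y=0.0001616+0.000j on G[3,0]
C2: Y=0.000+0.3435j on G[1,2]
R4: Y=0.03831+0.000j on G[3,2]
R5: Y=0.0009434+0.000j on G[0,3]
I2: z[2]−=0.0101, z[1]+=0.0101
C3: Y=0.000+0.01287j on G[2,1]
L2: Y=0.000-0.002193j on G[2,1]
I3: z[0]−=0.00119, z[2]+=0.00119
solve → V1=0.01454-0.04107j, V2=0.01665-0.0009508j, V3=0.009892+0.000j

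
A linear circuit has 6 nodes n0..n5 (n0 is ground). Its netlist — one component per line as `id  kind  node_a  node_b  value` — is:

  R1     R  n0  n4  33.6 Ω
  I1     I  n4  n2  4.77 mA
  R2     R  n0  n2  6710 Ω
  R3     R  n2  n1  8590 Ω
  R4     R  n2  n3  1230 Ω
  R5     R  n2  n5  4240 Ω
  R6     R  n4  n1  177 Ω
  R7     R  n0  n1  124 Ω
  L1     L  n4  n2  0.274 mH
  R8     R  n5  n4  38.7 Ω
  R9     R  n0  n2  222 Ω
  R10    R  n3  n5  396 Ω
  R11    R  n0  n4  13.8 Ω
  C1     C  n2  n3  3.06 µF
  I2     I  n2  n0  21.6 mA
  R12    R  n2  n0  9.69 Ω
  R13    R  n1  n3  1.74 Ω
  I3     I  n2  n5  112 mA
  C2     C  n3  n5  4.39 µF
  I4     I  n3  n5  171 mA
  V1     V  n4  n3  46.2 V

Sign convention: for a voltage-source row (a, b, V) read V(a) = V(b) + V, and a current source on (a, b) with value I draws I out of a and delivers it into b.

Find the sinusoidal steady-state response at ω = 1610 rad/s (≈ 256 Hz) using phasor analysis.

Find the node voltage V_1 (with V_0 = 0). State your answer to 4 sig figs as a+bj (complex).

MNA unknowns: 5 node voltages V₁..V_5 plus 1 source current (V1)
R1: Y=0.02976+0.000j on G[0,4]
I1: z[4]−=0.00477, z[2]+=0.00477
R2: Y=0.0001490+0.000j on G[0,2]
R3: Y=0.0001164+0.000j on G[2,1]
R4: Y=0.0008130+0.000j on G[2,3]
R5: Y=0.0002358+0.000j on G[2,5]
R6: Y=0.005650+0.000j on G[4,1]
R7: Y=0.008065+0.000j on G[0,1]
L1: Y=0.000-2.267j on G[4,2]
R8: Y=0.02584+0.000j on G[5,4]
R9: Y=0.004505+0.000j on G[0,2]
R10: Y=0.002525+0.000j on G[3,5]
R11: Y=0.07246+0.000j on G[0,4]
C1: Y=0.000+0.004927j on G[2,3]
I2: z[2]−=0.0216, z[0]+=0.0216
R12: Y=0.1032+0.000j on G[2,0]
R13: Y=0.5747+0.000j on G[1,3]
I3: z[2]−=0.112, z[5]+=0.112
C2: Y=0.000+0.007068j on G[3,5]
I4: z[3]−=0.171, z[5]+=0.171
V1: row V4−V3=46.2, i_V1 at 4,3
solve → V1=-43.61+0.07454j, V2=1.619-0.07724j, V3=-44.68+0.07561j, V4=1.521+0.07561j, V5=4.343-12.04j
aux → i_V1=-0.6888-0.5432j

-43.61+0.07454j V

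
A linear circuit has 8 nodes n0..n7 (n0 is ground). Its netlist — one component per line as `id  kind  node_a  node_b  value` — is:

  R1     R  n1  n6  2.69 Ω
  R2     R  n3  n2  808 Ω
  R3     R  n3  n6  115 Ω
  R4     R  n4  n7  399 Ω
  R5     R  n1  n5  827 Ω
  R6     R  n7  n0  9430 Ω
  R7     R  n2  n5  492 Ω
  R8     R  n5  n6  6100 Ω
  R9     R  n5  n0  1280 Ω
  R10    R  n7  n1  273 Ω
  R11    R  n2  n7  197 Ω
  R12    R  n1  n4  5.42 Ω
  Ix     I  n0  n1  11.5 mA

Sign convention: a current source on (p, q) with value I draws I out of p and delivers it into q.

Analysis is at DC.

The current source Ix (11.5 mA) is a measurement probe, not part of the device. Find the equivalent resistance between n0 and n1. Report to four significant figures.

MNA unknowns: 7 node voltages V₁..V_7
R1: Y=0.3717 on G[1,6]
R2: Y=0.001238 on G[3,2]
R3: Y=0.008696 on G[3,6]
R4: Y=0.002506 on G[4,7]
R5: Y=0.001209 on G[1,5]
R6: Y=0.0001060 on G[7,0]
R7: Y=0.002033 on G[2,5]
R8: Y=0.0001639 on G[5,6]
R9: Y=0.0007813 on G[5,0]
R10: Y=0.003663 on G[7,1]
R11: Y=0.005076 on G[2,7]
R12: Y=0.1845 on G[1,4]
Ix: z[0]−=0.0115, z[1]+=0.0115
solve → V1=16.35, V2=14.93, V3=16.16, V4=16.34, V5=12.61, V6=16.34, V7=15.56

R_eq = 1421. Ω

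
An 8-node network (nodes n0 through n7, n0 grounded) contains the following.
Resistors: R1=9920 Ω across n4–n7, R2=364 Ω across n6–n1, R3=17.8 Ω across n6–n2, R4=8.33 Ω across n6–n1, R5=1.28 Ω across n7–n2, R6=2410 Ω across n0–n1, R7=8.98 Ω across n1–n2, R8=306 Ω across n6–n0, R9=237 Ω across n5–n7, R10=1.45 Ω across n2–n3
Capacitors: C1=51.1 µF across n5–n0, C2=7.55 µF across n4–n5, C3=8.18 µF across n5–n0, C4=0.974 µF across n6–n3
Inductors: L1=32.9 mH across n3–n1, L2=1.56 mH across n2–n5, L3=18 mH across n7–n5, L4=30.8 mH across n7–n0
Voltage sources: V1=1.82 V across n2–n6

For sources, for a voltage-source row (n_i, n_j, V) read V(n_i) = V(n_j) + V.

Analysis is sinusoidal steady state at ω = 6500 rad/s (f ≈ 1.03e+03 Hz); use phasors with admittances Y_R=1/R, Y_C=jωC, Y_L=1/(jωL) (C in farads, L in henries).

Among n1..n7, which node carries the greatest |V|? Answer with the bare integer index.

Apply KCL at each of the 7 non-ground nodes and solve the resulting linear system.
Node n1: branches {L1, R2, R4, R6, R7} → V_1 = -0.9493+0.02212j
Node n2: branches {R3, L2, R5, R7, R10, V1} → V_2 = 0.003251+0.04118j
Node n3: branches {L1, C4, R10} → V_3 = 0.003097+0.03093j
Node n4: branches {R1, C2} → V_4 = -0.0002259-0.01591j
Node n5: branches {C1, C2, L2, C3, L3, R9} → V_5 = -0.0003426-0.01590j
Node n6: branches {R2, R3, R4, C4, R8, V1} → V_6 = -1.817+0.04118j
Node n7: branches {R1, R5, L3, R9, L4} → V_7 = 0.002353+0.04091j
Source currents: i(V1)=-0.2148-0.009046j

6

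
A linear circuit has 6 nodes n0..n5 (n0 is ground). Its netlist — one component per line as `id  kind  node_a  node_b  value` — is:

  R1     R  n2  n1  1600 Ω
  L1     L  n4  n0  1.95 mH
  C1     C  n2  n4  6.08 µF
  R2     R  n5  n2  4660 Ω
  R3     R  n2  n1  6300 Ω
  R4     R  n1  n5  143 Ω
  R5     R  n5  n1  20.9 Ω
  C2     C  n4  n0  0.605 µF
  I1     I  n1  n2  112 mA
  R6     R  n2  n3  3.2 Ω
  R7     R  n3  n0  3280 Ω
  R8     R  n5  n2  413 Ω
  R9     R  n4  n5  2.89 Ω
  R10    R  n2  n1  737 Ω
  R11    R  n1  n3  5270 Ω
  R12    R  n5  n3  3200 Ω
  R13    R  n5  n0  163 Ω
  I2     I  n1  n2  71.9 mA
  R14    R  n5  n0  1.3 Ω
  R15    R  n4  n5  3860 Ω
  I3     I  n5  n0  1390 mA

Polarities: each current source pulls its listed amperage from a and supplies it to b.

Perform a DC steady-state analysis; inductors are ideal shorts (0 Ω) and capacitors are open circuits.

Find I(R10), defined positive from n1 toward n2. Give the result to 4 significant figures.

MNA unknowns: 5 node voltages V₁..V_5 plus 1 source current (L1)
R1: Y=0.0006250 on G[2,1]
L1: row V4−V0=0, i_L1 at 4,0
C1: Y=0.000 on G[2,4]
R2: Y=0.0002146 on G[5,2]
R3: Y=0.0001587 on G[2,1]
R4: Y=0.006993 on G[1,5]
R5: Y=0.04785 on G[5,1]
C2: Y=0.000 on G[4,0]
I1: z[1]−=0.112, z[2]+=0.112
R6: Y=0.3125 on G[2,3]
R7: Y=0.0003049 on G[3,0]
R8: Y=0.002421 on G[5,2]
R9: Y=0.3460 on G[4,5]
R10: Y=0.001357 on G[2,1]
R11: Y=0.0001898 on G[1,3]
R12: Y=0.0003125 on G[5,3]
R13: Y=0.006135 on G[5,0]
I2: z[1]−=0.0719, z[2]+=0.0719
R14: Y=0.7692 on G[5,0]
R15: Y=0.0002591 on G[4,5]
I3: z[5]−=1.39, z[0]+=1.39
solve → V1=-3.151, V2=30.97, V3=30.89, V4=0.000, V5=-1.248
aux → i_L1=-0.4320

-0.04630 A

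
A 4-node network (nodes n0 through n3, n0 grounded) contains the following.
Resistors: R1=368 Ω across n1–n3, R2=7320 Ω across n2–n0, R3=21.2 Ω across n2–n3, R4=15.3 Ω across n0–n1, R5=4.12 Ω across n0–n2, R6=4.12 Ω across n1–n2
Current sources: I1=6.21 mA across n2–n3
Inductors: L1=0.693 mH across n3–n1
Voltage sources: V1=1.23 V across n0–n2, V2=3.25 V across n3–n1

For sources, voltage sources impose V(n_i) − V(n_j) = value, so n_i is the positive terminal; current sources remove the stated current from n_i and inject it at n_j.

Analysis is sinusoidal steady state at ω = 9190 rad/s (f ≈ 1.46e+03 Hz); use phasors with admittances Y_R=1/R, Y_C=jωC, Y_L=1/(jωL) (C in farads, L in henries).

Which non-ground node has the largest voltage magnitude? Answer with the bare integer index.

Element admittances at ω=9190 rad/s:
  Y(R1) = 0.002717+0.000j S between n1,n3
  Y(R2) = 0.0001366+0.000j S between n2,n0
  I1: injects 0.00621 A into n3 (from n2)
  Y(L1) = 0.000-0.1570j S between n3,n1
  Y(R3) = 0.04717+0.000j S between n2,n3
  Y(R4) = 0.06536+0.000j S between n0,n1
  Y(R5) = 0.2427+0.000j S between n0,n2
  Y(R6) = 0.2427+0.000j S between n1,n2
  V1: constraint V(n0)−V(n2) = 1.23
  V2: constraint V(n3)−V(n1) = 3.25
Assemble and solve the 5×5 MNA system:
  V(n1)=-1.418+0.000j  V(n2)=-1.230+0.000j  V(n3)=1.832+0.000j
  i(V1)=-0.3914+0.000j  i(V2)=-0.1471+0.5103j

3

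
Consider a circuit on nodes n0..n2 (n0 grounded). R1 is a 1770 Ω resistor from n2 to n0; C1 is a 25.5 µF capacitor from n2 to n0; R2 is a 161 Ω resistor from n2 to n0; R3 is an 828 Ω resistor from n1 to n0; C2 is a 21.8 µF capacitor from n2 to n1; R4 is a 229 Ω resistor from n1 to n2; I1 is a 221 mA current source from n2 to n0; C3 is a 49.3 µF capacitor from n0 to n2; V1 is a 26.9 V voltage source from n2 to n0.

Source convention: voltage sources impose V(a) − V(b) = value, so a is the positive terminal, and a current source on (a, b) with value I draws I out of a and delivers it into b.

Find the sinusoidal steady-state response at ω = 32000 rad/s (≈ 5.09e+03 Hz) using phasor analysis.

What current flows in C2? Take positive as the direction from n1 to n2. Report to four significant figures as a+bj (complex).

-0.03249-0.0002596j A

MNA unknowns: 2 node voltages V₁..V_2 plus 1 source current (V1)
R1: Y=0.0005650+0.000j on G[2,0]
C1: Y=0.000+0.8160j on G[2,0]
R2: Y=0.006211+0.000j on G[2,0]
R3: Y=0.001208+0.000j on G[1,0]
C2: Y=0.000+0.6976j on G[2,1]
R4: Y=0.004367+0.000j on G[1,2]
I1: z[2]−=0.221, z[0]+=0.221
C3: Y=0.000+1.578j on G[0,2]
V1: row V2−V0=26.9, i_V1 at 2,0
solve → V1=26.90+0.04657j, V2=26.90+0.000j
aux → i_V1=-0.4358-64.39j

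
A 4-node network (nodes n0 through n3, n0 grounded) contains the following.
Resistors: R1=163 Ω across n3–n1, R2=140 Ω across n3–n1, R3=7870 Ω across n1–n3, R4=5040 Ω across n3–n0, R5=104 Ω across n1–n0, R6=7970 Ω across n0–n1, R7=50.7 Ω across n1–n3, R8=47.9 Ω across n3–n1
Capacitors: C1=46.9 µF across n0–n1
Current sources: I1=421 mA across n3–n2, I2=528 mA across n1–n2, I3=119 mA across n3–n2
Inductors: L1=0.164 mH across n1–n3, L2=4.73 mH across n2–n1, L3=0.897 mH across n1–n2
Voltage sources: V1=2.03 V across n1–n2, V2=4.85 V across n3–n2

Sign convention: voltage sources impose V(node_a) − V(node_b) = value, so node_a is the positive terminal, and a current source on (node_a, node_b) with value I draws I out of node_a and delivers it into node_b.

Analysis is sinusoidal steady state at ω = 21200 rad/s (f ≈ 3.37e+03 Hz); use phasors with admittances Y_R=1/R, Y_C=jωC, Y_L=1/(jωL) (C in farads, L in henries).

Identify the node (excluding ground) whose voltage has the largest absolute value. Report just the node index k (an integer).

MNA unknowns: 3 node voltages V₁..V_3 plus 2 source currents (V1, V2)
R1: Y=0.006135+0.000j on G[3,1]
C1: Y=0.000+0.9943j on G[0,1]
R2: Y=0.007143+0.000j on G[3,1]
R3: Y=0.0001271+0.000j on G[1,3]
R4: Y=0.0001984+0.000j on G[3,0]
R5: Y=0.009615+0.000j on G[1,0]
I1: z[3]−=0.421, z[2]+=0.421
L1: Y=0.000-0.2876j on G[1,3]
I2: z[1]−=0.528, z[2]+=0.528
R6: Y=0.0001255+0.000j on G[0,1]
L2: Y=0.000-0.009972j on G[2,1]
I3: z[3]−=0.119, z[2]+=0.119
R7: Y=0.01972+0.000j on G[1,3]
L3: Y=0.000-0.05259j on G[1,2]
R8: Y=0.02088+0.000j on G[3,1]
V1: row V1−V2=2.03, i_V1 at 1,2
V2: row V3−V2=4.85, i_V2 at 3,2
solve → V1=-5.625e-06+0.0005627j, V2=-2.030+0.0005627j, V3=2.820+0.0005627j
aux → i_V1=-0.3751-0.6841j, i_V2=-0.6929+0.8111j

3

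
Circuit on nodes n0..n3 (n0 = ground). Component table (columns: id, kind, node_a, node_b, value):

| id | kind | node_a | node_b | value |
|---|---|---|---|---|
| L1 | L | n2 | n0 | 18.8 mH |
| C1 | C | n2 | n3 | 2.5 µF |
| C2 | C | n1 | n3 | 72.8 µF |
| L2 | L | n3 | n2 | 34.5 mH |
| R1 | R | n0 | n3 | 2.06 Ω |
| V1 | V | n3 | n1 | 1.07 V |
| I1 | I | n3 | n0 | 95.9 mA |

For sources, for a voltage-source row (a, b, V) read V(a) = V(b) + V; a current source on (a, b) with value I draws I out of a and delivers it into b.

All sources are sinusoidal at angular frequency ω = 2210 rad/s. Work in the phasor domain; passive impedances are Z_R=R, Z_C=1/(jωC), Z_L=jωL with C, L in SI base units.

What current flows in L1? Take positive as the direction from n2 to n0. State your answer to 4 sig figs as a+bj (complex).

-1.355e-05+0.001140j A

Apply KCL at each of the 3 non-ground nodes and solve the resulting linear system.
Node n1: branches {C2, V1} → V_1 = -1.268-0.002348j
Node n2: branches {L1, C1, L2} → V_2 = -0.04736-0.0005630j
Node n3: branches {C1, C2, L2, R1, V1, I1} → V_3 = -0.1975-0.002348j
Source currents: i(V1)=0.000-0.1722j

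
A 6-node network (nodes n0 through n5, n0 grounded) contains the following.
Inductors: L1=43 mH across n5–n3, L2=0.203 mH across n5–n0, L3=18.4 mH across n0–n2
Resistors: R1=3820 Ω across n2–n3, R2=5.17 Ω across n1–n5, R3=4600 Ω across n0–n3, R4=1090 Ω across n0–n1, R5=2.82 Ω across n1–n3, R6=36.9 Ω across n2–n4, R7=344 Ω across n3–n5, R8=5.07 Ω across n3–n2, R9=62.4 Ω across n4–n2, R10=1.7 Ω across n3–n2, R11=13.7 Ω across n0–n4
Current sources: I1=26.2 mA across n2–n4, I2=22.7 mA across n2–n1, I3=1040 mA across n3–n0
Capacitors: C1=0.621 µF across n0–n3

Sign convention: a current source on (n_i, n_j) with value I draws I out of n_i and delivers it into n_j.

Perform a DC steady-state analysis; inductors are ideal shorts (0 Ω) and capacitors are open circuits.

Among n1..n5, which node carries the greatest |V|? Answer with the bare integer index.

4

Element admittances at DC:
  L1: short n5↔n3 (DC inductor)
  Y(R1) = 0.0002618 S between n2,n3
  Y(R2) = 0.1934 S between n1,n5
  I1: injects 0.0262 A into n4 (from n2)
  I2: injects 0.0227 A into n1 (from n2)
  Y(R3) = 0.0002174 S between n0,n3
  Y(R4) = 0.0009174 S between n0,n1
  Y(R5) = 0.3546 S between n1,n3
  Y(R6) = 0.02710 S between n2,n4
  Y(R7) = 0.002907 S between n3,n5
  Y(R8) = 0.1972 S between n3,n2
  Y(R9) = 0.01603 S between n4,n2
  L2: short n5↔n0 (DC inductor)
  L3: short n0↔n2 (DC inductor)
  Y(R10) = 0.5882 S between n3,n2
  Y(C1) = 0.000 S between n0,n3
  Y(R11) = 0.07299 S between n0,n4
  I3: injects 1.04 A into n0 (from n3)
Assemble and solve the 8×8 MNA system:
  V(n1)=0.04135  V(n2)=0.000  V(n3)=0.000  V(n4)=0.2256  V(n5)=0.000
  i(L1)=1.025  i(L2)=-1.017  i(L3)=0.03917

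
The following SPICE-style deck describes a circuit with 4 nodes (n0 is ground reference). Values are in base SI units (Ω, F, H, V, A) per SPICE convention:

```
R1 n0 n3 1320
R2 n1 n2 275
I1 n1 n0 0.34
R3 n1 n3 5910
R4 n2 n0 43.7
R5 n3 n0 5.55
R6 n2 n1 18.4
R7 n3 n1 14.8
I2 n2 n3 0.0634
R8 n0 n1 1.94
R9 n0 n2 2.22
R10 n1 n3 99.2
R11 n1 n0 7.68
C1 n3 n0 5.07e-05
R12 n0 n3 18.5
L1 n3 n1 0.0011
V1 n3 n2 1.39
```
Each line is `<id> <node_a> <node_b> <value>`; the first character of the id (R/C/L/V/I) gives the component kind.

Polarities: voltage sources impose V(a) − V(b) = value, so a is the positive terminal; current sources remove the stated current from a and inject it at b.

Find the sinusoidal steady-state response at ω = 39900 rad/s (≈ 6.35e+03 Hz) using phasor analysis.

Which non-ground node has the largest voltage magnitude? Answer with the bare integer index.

2

MNA unknowns: 3 node voltages V₁..V_3 plus 1 source current (V1)
R1: Y=0.0007576+0.000j on G[0,3]
R2: Y=0.003636+0.000j on G[1,2]
I1: z[1]−=0.34, z[0]+=0.34
R3: Y=0.0001692+0.000j on G[1,3]
R4: Y=0.02288+0.000j on G[2,0]
R5: Y=0.1802+0.000j on G[3,0]
R6: Y=0.05435+0.000j on G[2,1]
R7: Y=0.06757+0.000j on G[3,1]
I2: z[2]−=0.0634, z[3]+=0.0634
R8: Y=0.5155+0.000j on G[0,1]
R9: Y=0.4505+0.000j on G[0,2]
R10: Y=0.01008+0.000j on G[1,3]
R11: Y=0.1302+0.000j on G[1,0]
C1: Y=0.000+2.023j on G[3,0]
R12: Y=0.05405+0.000j on G[0,3]
L1: Y=0.000-0.02278j on G[3,1]
V1: row V3−V2=1.39, i_V1 at 3,2
solve → V1=-0.5235-0.06780j, V2=-1.270-0.2821j, V3=0.1204-0.2821j
aux → i_V1=-0.5808-0.1460j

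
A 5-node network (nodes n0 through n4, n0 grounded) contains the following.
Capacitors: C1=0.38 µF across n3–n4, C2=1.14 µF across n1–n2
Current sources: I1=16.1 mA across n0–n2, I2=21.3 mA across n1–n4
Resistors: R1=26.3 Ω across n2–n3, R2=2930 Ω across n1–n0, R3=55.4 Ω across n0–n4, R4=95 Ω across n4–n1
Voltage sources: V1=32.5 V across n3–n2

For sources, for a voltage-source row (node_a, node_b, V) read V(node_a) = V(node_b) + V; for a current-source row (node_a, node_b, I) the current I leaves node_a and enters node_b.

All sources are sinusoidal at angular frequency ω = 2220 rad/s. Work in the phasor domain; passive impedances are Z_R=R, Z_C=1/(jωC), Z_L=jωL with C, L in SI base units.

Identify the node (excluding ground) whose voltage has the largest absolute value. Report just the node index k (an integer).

MNA unknowns: 4 node voltages V₁..V_4 plus 1 source current (V1)
C1: Y=0.000+0.0008436j on G[3,4]
I1: z[0]−=0.0161, z[2]+=0.0161
R1: Y=0.03802+0.000j on G[2,3]
I2: z[1]−=0.0213, z[4]+=0.0213
R2: Y=0.0003413+0.000j on G[1,0]
R3: Y=0.01805+0.000j on G[0,4]
C2: Y=0.000+0.002531j on G[1,2]
R4: Y=0.01053+0.000j on G[4,1]
V1: row V3−V2=32.5, i_V1 at 3,2
solve → V1=-0.09016-1.802j, V2=-7.969-6.114j, V3=24.53-6.114j, V4=0.8936+0.03407j
aux → i_V1=-1.241-0.01994j

3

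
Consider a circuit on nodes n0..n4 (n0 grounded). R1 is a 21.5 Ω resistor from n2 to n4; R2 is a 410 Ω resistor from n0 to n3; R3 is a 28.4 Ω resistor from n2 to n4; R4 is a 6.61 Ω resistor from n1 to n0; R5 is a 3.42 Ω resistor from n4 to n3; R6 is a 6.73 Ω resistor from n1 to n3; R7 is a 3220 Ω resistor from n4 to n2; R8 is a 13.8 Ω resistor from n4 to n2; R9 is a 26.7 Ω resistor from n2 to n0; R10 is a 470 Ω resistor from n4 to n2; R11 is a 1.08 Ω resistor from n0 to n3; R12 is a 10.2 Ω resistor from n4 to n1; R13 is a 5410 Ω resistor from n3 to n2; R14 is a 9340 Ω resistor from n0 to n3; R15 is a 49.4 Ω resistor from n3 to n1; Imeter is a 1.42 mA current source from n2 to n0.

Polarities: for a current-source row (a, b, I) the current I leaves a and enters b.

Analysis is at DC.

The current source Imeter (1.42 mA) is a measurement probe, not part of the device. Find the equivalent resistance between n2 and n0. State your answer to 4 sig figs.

Apply KCL at each of the 4 non-ground nodes and solve the resulting linear system.
Node n1: branches {R4, R6, R12, R15} → V_1 = -0.001224
Node n2: branches {R1, R3, R7, R8, R9, R10, R13, Imeter} → V_2 = -0.01025
Node n3: branches {R2, R5, R6, R11, R13, R14, R15} → V_3 = -0.0009165
Node n4: branches {R1, R3, R5, R7, R8, R10, R12} → V_4 = -0.003643

R_eq = 7.217 Ω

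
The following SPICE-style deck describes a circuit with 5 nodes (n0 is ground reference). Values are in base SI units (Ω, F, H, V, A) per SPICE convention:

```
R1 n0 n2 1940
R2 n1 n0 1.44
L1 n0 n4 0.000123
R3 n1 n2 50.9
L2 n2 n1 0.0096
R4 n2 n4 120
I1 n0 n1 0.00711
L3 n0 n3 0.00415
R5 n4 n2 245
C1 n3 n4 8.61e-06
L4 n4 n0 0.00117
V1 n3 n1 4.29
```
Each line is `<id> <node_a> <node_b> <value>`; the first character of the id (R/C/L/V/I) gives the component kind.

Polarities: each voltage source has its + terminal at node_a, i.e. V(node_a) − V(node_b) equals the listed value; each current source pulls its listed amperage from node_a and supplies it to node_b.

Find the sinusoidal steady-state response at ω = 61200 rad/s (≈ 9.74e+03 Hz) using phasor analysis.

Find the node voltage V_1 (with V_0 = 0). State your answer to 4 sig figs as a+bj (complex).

-0.3653+1.170j V

Apply KCL at each of the 4 non-ground nodes and solve the resulting linear system.
Node n1: branches {R2, R3, L2, I1, V1} → V_1 = -0.3653+1.170j
Node n2: branches {R1, R3, L2, R4, R5} → V_2 = 1.833+1.483j
Node n3: branches {L3, C1, V1} → V_3 = 3.925+1.170j
Node n4: branches {L1, R4, R5, C1, L4} → V_4 = 5.432+1.739j
Source currents: i(V1)=-0.3045+0.8098j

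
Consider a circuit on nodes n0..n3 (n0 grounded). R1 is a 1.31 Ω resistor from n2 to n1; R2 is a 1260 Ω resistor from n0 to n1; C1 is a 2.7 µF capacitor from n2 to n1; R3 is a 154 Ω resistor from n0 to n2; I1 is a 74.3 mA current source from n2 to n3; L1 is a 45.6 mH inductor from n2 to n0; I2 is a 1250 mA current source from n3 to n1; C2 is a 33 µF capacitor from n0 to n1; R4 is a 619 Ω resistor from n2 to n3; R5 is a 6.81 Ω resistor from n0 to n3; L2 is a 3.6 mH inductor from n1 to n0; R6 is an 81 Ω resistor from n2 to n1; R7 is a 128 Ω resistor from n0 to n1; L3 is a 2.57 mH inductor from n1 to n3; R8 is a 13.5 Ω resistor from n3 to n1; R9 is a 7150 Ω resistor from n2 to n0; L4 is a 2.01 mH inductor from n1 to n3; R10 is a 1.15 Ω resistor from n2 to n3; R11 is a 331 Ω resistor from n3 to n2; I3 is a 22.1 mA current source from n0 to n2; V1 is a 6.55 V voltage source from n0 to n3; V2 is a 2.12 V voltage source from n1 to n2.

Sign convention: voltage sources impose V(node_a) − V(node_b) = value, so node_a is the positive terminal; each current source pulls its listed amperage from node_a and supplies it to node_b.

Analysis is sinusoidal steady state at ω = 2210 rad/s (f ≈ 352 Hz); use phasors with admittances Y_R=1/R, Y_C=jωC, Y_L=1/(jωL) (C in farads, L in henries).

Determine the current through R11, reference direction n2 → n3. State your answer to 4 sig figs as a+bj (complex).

Element admittances at ω=2210 rad/s:
  Y(R1) = 0.7634+0.000j S between n2,n1
  Y(R2) = 0.0007937+0.000j S between n0,n1
  Y(C1) = 0.000+0.005967j S between n2,n1
  Y(R3) = 0.006494+0.000j S between n0,n2
  I1: injects 0.0743 A into n3 (from n2)
  Y(L1) = 0.000-0.009923j S between n2,n0
  I2: injects 1.25 A into n1 (from n3)
  Y(C2) = 0.000+0.07293j S between n0,n1
  Y(R4) = 0.001616+0.000j S between n2,n3
  Y(R5) = 0.1468+0.000j S between n0,n3
  Y(L2) = 0.000-0.1257j S between n1,n0
  Y(R6) = 0.01235+0.000j S between n2,n1
  Y(R7) = 0.007812+0.000j S between n0,n1
  Y(L3) = 0.000-0.1761j S between n1,n3
  Y(R8) = 0.07407+0.000j S between n3,n1
  Y(R9) = 0.0001399+0.000j S between n2,n0
  Y(L4) = 0.000-0.2251j S between n1,n3
  Y(R10) = 0.8696+0.000j S between n2,n3
  Y(R11) = 0.003021+0.000j S between n3,n2
  I3: injects 0.0221 A into n2 (from n0)
  V1: constraint V(n0)−V(n3) = 6.55
  V2: constraint V(n1)−V(n2) = 2.12
Assemble and solve the 5×5 MNA system:
  V(n1)=-3.708+0.9202j  V(n2)=-5.828+0.9202j  V(n3)=-6.550+0.000j
  i(V1)=-0.9968+0.2675j  i(V2)=-0.9908+0.8557j

0.002181+0.002780j A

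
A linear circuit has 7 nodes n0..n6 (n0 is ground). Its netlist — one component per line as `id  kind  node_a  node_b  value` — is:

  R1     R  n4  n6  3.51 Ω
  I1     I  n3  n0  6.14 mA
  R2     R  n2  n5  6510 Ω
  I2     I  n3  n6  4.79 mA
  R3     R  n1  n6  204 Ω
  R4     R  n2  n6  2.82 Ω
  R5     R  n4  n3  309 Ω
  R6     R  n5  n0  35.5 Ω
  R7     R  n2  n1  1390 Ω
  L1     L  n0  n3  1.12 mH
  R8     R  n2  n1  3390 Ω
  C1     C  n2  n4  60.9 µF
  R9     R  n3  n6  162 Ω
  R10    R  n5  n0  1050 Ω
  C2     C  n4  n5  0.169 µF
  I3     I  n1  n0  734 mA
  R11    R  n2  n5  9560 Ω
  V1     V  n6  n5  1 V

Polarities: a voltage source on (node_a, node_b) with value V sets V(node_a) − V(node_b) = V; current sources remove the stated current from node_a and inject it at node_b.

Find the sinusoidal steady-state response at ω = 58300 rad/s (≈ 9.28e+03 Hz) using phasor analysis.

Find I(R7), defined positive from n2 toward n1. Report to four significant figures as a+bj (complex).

0.08918-2.393e-05j A

Apply KCL at each of the 6 non-ground nodes and solve the resulting linear system.
Node n1: branches {R3, R7, R8, I3} → V_1 = -143.4-2.392j
Node n2: branches {R2, R4, R7, R8, C1, R11} → V_2 = -19.39-2.426j
Node n3: branches {I1, I2, R5, L1, R9} → V_3 = -4.536-9.790j
Node n4: branches {R1, R5, C1, C2} → V_4 = -19.39-2.449j
Node n5: branches {R2, R6, R10, C2, R11, V1} → V_5 = -20.27-2.385j
Node n6: branches {R1, I2, R3, R4, R9, V1} → V_6 = -19.27-2.385j
Source currents: i(V1)=-0.5911-0.07808j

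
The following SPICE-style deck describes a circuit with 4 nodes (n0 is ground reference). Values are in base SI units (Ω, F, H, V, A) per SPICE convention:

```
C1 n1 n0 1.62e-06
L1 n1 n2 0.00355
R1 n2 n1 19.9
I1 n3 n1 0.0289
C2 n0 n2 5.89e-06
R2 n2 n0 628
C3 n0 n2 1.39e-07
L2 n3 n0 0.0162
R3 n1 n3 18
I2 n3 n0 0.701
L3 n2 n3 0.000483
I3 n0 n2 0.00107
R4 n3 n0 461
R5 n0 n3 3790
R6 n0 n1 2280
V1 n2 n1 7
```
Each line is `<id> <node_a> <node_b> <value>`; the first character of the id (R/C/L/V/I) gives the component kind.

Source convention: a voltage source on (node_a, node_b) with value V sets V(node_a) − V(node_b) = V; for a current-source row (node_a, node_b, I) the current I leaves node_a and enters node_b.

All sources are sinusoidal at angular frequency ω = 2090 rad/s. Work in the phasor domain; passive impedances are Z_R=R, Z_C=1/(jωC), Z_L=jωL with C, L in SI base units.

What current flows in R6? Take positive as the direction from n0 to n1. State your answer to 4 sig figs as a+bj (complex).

0.01090+0.02026j A

Apply KCL at each of the 3 non-ground nodes and solve the resulting linear system.
Node n1: branches {C1, L1, R1, I1, R3, R6, V1} → V_1 = -24.84-46.20j
Node n2: branches {L1, R1, C2, R2, C3, L3, I3, V1} → V_2 = -17.84-46.20j
Node n3: branches {I1, L2, R3, I2, L3, R4, R5} → V_3 = -17.42-45.94j
Source currents: i(V1)=-0.6474+0.8247j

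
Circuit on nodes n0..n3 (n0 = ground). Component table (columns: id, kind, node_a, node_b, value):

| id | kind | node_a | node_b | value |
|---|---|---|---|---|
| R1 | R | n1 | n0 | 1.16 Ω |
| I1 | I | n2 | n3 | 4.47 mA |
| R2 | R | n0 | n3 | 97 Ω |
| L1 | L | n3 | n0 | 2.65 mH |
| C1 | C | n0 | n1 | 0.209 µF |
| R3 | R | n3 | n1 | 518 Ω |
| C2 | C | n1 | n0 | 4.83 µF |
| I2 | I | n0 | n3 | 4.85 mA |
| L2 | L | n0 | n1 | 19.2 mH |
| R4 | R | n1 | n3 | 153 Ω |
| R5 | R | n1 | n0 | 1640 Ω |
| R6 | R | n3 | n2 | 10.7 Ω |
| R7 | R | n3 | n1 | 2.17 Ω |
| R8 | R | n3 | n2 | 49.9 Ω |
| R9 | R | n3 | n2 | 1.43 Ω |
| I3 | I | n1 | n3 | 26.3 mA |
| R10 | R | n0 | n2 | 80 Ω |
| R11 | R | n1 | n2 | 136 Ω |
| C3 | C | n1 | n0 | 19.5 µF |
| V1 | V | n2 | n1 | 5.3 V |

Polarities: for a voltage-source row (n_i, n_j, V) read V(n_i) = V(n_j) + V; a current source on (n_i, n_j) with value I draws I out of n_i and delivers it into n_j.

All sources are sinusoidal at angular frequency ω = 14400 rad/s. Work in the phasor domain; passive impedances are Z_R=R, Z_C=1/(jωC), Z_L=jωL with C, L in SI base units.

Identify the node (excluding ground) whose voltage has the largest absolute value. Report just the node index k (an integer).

2

Element admittances at ω=14400 rad/s:
  Y(R1) = 0.8621+0.000j S between n1,n0
  I1: injects 0.00447 A into n3 (from n2)
  Y(R2) = 0.01031+0.000j S between n0,n3
  Y(L1) = 0.000-0.02621j S between n3,n0
  Y(C1) = 0.000+0.003010j S between n0,n1
  Y(R3) = 0.001931+0.000j S between n3,n1
  Y(C2) = 0.000+0.06955j S between n1,n0
  I2: injects 0.00485 A into n3 (from n0)
  Y(L2) = 0.000-0.003617j S between n0,n1
  Y(R4) = 0.006536+0.000j S between n1,n3
  Y(R5) = 0.0006098+0.000j S between n1,n0
  Y(R6) = 0.09346+0.000j S between n3,n2
  Y(R7) = 0.4608+0.000j S between n3,n1
  Y(R8) = 0.02004+0.000j S between n3,n2
  Y(R9) = 0.6993+0.000j S between n3,n2
  I3: injects 0.0263 A into n3 (from n1)
  Y(R10) = 0.01250+0.000j S between n0,n2
  Y(R11) = 0.007353+0.000j S between n1,n2
  Y(C3) = 0.000+0.2808j S between n1,n0
  V1: constraint V(n2)−V(n1) = 5.3
Assemble and solve the 4×4 MNA system:
  V(n1)=-0.06559+0.1226j  V(n2)=5.234+0.1226j  V(n3)=3.292+0.1883j
  i(V1)=-1.688+0.05193j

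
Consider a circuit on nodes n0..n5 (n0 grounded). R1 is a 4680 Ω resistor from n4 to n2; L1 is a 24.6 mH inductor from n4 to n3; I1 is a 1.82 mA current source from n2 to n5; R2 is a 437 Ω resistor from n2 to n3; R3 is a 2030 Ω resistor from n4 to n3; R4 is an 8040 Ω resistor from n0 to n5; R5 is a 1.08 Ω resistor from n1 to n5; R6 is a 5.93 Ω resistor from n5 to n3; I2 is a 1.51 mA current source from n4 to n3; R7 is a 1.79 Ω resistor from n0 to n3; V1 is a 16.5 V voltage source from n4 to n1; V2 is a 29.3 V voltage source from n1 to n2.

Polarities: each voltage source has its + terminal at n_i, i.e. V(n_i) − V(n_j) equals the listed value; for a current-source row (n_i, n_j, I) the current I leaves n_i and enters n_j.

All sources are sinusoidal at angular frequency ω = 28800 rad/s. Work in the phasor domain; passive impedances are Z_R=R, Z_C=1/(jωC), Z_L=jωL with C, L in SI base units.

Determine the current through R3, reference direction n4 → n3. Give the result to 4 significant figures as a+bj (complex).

Apply KCL at each of the 5 non-ground nodes and solve the resulting linear system.
Node n1: branches {R5, V1, V2} → V_1 = 0.3909+0.1638j
Node n2: branches {R1, I1, R2, V2} → V_2 = -28.91+0.1638j
Node n3: branches {L1, R2, R3, R6, I2, R7} → V_3 = -7.398e-05-3.084e-05j
Node n4: branches {R1, L1, R3, I2, V1} → V_4 = 16.89+0.1638j
Node n5: branches {I1, R4, R5, R6} → V_5 = 0.3323+0.1385j
Source currents: i(V1)=-0.01985+0.02376j, i(V2)=-0.07412+0.0003749j

0.008321+8.070e-05j A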